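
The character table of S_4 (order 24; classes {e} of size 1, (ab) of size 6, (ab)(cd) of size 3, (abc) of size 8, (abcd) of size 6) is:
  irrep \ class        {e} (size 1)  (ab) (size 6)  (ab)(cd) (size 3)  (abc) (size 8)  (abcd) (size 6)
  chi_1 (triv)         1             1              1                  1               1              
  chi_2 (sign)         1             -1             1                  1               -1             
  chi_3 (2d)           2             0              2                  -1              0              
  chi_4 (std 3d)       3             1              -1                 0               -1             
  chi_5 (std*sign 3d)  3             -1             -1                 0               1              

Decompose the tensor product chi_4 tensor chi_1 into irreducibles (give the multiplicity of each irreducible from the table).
chi_4 tensor chi_1 = chi_4 (all other irreducibles have multiplicity 0).

Why: The character of a tensor product is the pointwise product (chi_4 * chi_1)(C) = chi_4(C) * chi_1(C):
  {e}: (3)*(1), (ab): (1)*(1), (ab)(cd): (-1)*(1), (abc): (0)*(1), (abcd): (-1)*(1)
so (chi_4 * chi_1) takes values
  {e} -> 3, (ab) -> 1, (ab)(cd) -> -1, (abc) -> 0, (abcd) -> -1.
Now take the inner product of this character with each irreducible chi from the table, <chi_4*chi_1, chi> = (1/24) sum_C |C| (chi_4*chi_1)(C) conj(chi(C)):
  <chi_4*chi_1, chi_1> = (1/24)[1*(3)*conj(1) + 6*(1)*conj(1) + 3*(-1)*conj(1) + 8*(0)*conj(1) + 6*(-1)*conj(1)]
      = (1/24)[(3) + (6) + (-3) + (0) + (-6)] = 0/24 = 0
  <chi_4*chi_1, chi_2> = (1/24)[1*(3)*conj(1) + 6*(1)*conj(-1) + 3*(-1)*conj(1) + 8*(0)*conj(1) + 6*(-1)*conj(-1)]
      = (1/24)[(3) + (-6) + (-3) + (0) + (6)] = 0/24 = 0
  <chi_4*chi_1, chi_3> = (1/24)[1*(3)*conj(2) + 6*(1)*conj(0) + 3*(-1)*conj(2) + 8*(0)*conj(-1) + 6*(-1)*conj(0)]
      = (1/24)[(6) + (0) + (-6) + (0) + (0)] = 0/24 = 0
  <chi_4*chi_1, chi_4> = (1/24)[1*(3)*conj(3) + 6*(1)*conj(1) + 3*(-1)*conj(-1) + 8*(0)*conj(0) + 6*(-1)*conj(-1)]
      = (1/24)[(9) + (6) + (3) + (0) + (6)] = 24/24 = 1
  <chi_4*chi_1, chi_5> = (1/24)[1*(3)*conj(3) + 6*(1)*conj(-1) + 3*(-1)*conj(-1) + 8*(0)*conj(0) + 6*(-1)*conj(1)]
      = (1/24)[(9) + (-6) + (3) + (0) + (-6)] = 0/24 = 0
Hence the multiplicities are chi_4: 1. Dimension check: dim(chi_4)*dim(chi_1) = 3*1 = 3 and sum (mult * dim) = 1*3 = 3.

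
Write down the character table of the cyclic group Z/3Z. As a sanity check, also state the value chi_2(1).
Character table of Z/3Z (irreps indexed chi_0,...,chi_2 with chi_k(m) = zeta_3^(k*m), zeta_3 = exp(2*pi*i/3)):
  irrep \ class  {0} (size 1)  {1} (size 1)    {2} (size 1)  
  chi_0          1             1               1             
  chi_1          1             exp(2*I*pi/3)   exp(-2*I*pi/3)
  chi_2          1             exp(-2*I*pi/3)  exp(2*I*pi/3) 

Spot check: chi_2(1) = zeta_3^(2*1) = zeta_3^2 = exp(-2*I*pi/3).

Z/3Z is abelian, so all 3 irreducible complex representations are 1-dimensional. They are given by chi_k(m) = zeta_3^(k*m) for k = 0,...,2. Row orthogonality: sum_m chi_k(m) conj(chi_l(m)) = 3 * [k = l].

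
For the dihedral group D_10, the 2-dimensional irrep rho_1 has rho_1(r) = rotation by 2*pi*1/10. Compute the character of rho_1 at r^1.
chi_{rho_1}(r^1) = 2*cos(2*pi*1*1/10) = 1/2 + sqrt(5)/2

Derivation: rho_1(r^1) is rotation by angle 2*pi*1*1/10, whose trace is 2*cos(2*pi*1*1/10) = 1/2 + sqrt(5)/2.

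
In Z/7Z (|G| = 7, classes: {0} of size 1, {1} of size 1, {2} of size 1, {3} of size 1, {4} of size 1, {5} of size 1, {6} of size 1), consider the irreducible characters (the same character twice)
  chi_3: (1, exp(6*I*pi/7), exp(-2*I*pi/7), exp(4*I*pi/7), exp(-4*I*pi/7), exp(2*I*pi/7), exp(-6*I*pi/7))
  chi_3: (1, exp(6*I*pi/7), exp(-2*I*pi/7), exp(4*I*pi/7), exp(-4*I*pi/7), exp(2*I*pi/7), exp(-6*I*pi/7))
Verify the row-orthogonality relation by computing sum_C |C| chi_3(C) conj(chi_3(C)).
Sum = 7 = |G| = 7; so <chi_3, chi_3> = 1 (norm-1 confirms irreducibility).

Derivation: Compute term by term over conjugacy classes (|C| * chi_3(C) * conj(chi_3(C))):
  1*(1)*conj(1) + 1*(exp(6*I*pi/7))*conj(exp(6*I*pi/7)) + 1*(exp(-2*I*pi/7))*conj(exp(-2*I*pi/7)) + 1*(exp(4*I*pi/7))*conj(exp(4*I*pi/7)) + 1*(exp(-4*I*pi/7))*conj(exp(-4*I*pi/7)) + 1*(exp(2*I*pi/7))*conj(exp(2*I*pi/7)) + 1*(exp(-6*I*pi/7))*conj(exp(-6*I*pi/7))
  = (1) + (1) + (1) + (1) + (1) + (1) + (1)
  = 7.
(Exp terms are combined using exp(i*s)*conj(exp(i*t)) = exp(i*(s-t)), and sums of them are collapsed using the identity that for every m > 1 the m distinct m-th roots of unity sum to 0, e.g. 1 + exp(2*I*pi/3) + exp(-2*I*pi/3) = 0.)
Dividing by |G| = 7 gives 7/7 = 1, matching the row-orthogonality relation <chi_3, chi_3> = [chi_3 = chi_3].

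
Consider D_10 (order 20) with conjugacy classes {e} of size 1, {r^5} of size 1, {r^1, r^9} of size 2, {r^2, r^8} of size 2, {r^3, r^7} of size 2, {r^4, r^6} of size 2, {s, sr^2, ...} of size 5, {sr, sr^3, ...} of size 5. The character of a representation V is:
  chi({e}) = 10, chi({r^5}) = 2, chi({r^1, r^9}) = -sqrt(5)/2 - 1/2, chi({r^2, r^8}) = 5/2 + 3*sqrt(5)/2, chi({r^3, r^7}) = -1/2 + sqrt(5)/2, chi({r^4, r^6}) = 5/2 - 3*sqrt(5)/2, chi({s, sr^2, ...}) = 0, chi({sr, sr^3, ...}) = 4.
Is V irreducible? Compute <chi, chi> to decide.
Not irreducible (reducible): <chi, chi> = 13 > 1.

Explanation: <chi, chi> = (1/|G|) sum_C |C| * |chi(C)|^2 = (1/20)[1*|10|^2 + 1*|2|^2 + 2*|-sqrt(5)/2 - 1/2|^2 + 2*|5/2 + 3*sqrt(5)/2|^2 + 2*|-1/2 + sqrt(5)/2|^2 + 2*|5/2 - 3*sqrt(5)/2|^2 + 5*|0|^2 + 5*|4|^2]
  = (1/20)[(100) + (4) + (sqrt(5) + 3) + (15*sqrt(5) + 35) + (3 - sqrt(5)) + (35 - 15*sqrt(5)) + (0) + (80)] = 260/20 = 13.
A character is irreducible iff <chi, chi> = 1, so this representation is reducible.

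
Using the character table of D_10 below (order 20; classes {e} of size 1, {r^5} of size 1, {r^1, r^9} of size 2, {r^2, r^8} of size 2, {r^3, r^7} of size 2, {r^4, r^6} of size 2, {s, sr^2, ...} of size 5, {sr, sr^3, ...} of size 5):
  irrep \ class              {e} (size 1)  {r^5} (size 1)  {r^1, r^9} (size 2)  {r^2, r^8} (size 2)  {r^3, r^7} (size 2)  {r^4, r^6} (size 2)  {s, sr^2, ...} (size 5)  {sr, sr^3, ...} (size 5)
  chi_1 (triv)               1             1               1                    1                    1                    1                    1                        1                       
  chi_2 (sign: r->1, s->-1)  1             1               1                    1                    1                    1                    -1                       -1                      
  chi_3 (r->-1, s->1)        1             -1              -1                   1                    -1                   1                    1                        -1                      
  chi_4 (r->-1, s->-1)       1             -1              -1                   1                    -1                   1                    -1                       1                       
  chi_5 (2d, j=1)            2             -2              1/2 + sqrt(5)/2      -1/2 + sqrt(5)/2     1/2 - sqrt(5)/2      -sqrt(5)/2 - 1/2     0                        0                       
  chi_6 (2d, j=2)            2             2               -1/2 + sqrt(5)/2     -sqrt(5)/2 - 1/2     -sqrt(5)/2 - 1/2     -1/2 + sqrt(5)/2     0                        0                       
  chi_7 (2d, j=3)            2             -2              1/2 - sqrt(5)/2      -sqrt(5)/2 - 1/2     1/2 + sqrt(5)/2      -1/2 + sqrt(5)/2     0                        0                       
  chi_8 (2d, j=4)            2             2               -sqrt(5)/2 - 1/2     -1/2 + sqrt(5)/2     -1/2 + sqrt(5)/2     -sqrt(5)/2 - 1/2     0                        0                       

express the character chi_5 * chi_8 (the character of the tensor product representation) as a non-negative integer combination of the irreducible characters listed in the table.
chi_5 tensor chi_8 = chi_3 + chi_4 + chi_7 (all other irreducibles have multiplicity 0).

Solution. The character of a tensor product is the pointwise product (chi_5 * chi_8)(C) = chi_5(C) * chi_8(C):
  {e}: (2)*(2), {r^5}: (-2)*(2), {r^1, r^9}: (1/2 + sqrt(5)/2)*(-sqrt(5)/2 - 1/2), {r^2, r^8}: (-1/2 + sqrt(5)/2)*(-1/2 + sqrt(5)/2), {r^3, r^7}: (1/2 - sqrt(5)/2)*(-1/2 + sqrt(5)/2), {r^4, r^6}: (-sqrt(5)/2 - 1/2)*(-sqrt(5)/2 - 1/2), {s, sr^2, ...}: (0)*(0), {sr, sr^3, ...}: (0)*(0)
so (chi_5 * chi_8) takes values
  {e} -> 4, {r^5} -> -4, {r^1, r^9} -> -3/2 - sqrt(5)/2, {r^2, r^8} -> 3/2 - sqrt(5)/2, {r^3, r^7} -> -3/2 + sqrt(5)/2, {r^4, r^6} -> sqrt(5)/2 + 3/2, {s, sr^2, ...} -> 0, {sr, sr^3, ...} -> 0.
Now take the inner product of this character with each irreducible chi from the table, <chi_5*chi_8, chi> = (1/20) sum_C |C| (chi_5*chi_8)(C) conj(chi(C)):
  <chi_5*chi_8, chi_1> = (1/20)[1*(4)*conj(1) + 1*(-4)*conj(1) + 2*(-3/2 - sqrt(5)/2)*conj(1) + 2*(3/2 - sqrt(5)/2)*conj(1) + 2*(-3/2 + sqrt(5)/2)*conj(1) + 2*(sqrt(5)/2 + 3/2)*conj(1) + 5*(0)*conj(1) + 5*(0)*conj(1)]
      = (1/20)[(4) + (-4) + (-3 - sqrt(5)) + (3 - sqrt(5)) + (-3 + sqrt(5)) + (sqrt(5) + 3) + (0) + (0)] = 0/20 = 0
  <chi_5*chi_8, chi_2> = (1/20)[1*(4)*conj(1) + 1*(-4)*conj(1) + 2*(-3/2 - sqrt(5)/2)*conj(1) + 2*(3/2 - sqrt(5)/2)*conj(1) + 2*(-3/2 + sqrt(5)/2)*conj(1) + 2*(sqrt(5)/2 + 3/2)*conj(1) + 5*(0)*conj(-1) + 5*(0)*conj(-1)]
      = (1/20)[(4) + (-4) + (-3 - sqrt(5)) + (3 - sqrt(5)) + (-3 + sqrt(5)) + (sqrt(5) + 3) + (0) + (0)] = 0/20 = 0
  <chi_5*chi_8, chi_3> = (1/20)[1*(4)*conj(1) + 1*(-4)*conj(-1) + 2*(-3/2 - sqrt(5)/2)*conj(-1) + 2*(3/2 - sqrt(5)/2)*conj(1) + 2*(-3/2 + sqrt(5)/2)*conj(-1) + 2*(sqrt(5)/2 + 3/2)*conj(1) + 5*(0)*conj(1) + 5*(0)*conj(-1)]
      = (1/20)[(4) + (4) + (sqrt(5) + 3) + (3 - sqrt(5)) + (3 - sqrt(5)) + (sqrt(5) + 3) + (0) + (0)] = 20/20 = 1
  <chi_5*chi_8, chi_4> = (1/20)[1*(4)*conj(1) + 1*(-4)*conj(-1) + 2*(-3/2 - sqrt(5)/2)*conj(-1) + 2*(3/2 - sqrt(5)/2)*conj(1) + 2*(-3/2 + sqrt(5)/2)*conj(-1) + 2*(sqrt(5)/2 + 3/2)*conj(1) + 5*(0)*conj(-1) + 5*(0)*conj(1)]
      = (1/20)[(4) + (4) + (sqrt(5) + 3) + (3 - sqrt(5)) + (3 - sqrt(5)) + (sqrt(5) + 3) + (0) + (0)] = 20/20 = 1
  <chi_5*chi_8, chi_5> = (1/20)[1*(4)*conj(2) + 1*(-4)*conj(-2) + 2*(-3/2 - sqrt(5)/2)*conj(1/2 + sqrt(5)/2) + 2*(3/2 - sqrt(5)/2)*conj(-1/2 + sqrt(5)/2) + 2*(-3/2 + sqrt(5)/2)*conj(1/2 - sqrt(5)/2) + 2*(sqrt(5)/2 + 3/2)*conj(-sqrt(5)/2 - 1/2) + 5*(0)*conj(0) + 5*(0)*conj(0)]
      = (1/20)[(8) + (8) + (-2*sqrt(5) - 4) + (-4 + 2*sqrt(5)) + (-4 + 2*sqrt(5)) + (-2*sqrt(5) - 4) + (0) + (0)] = 0/20 = 0
  <chi_5*chi_8, chi_6> = (1/20)[1*(4)*conj(2) + 1*(-4)*conj(2) + 2*(-3/2 - sqrt(5)/2)*conj(-1/2 + sqrt(5)/2) + 2*(3/2 - sqrt(5)/2)*conj(-sqrt(5)/2 - 1/2) + 2*(-3/2 + sqrt(5)/2)*conj(-sqrt(5)/2 - 1/2) + 2*(sqrt(5)/2 + 3/2)*conj(-1/2 + sqrt(5)/2) + 5*(0)*conj(0) + 5*(0)*conj(0)]
      = (1/20)[(8) + (-8) + (-sqrt(5) - 1) + (1 - sqrt(5)) + (-1 + sqrt(5)) + (1 + sqrt(5)) + (0) + (0)] = 0/20 = 0
  <chi_5*chi_8, chi_7> = (1/20)[1*(4)*conj(2) + 1*(-4)*conj(-2) + 2*(-3/2 - sqrt(5)/2)*conj(1/2 - sqrt(5)/2) + 2*(3/2 - sqrt(5)/2)*conj(-sqrt(5)/2 - 1/2) + 2*(-3/2 + sqrt(5)/2)*conj(1/2 + sqrt(5)/2) + 2*(sqrt(5)/2 + 3/2)*conj(-1/2 + sqrt(5)/2) + 5*(0)*conj(0) + 5*(0)*conj(0)]
      = (1/20)[(8) + (8) + (1 + sqrt(5)) + (1 - sqrt(5)) + (1 - sqrt(5)) + (1 + sqrt(5)) + (0) + (0)] = 20/20 = 1
  <chi_5*chi_8, chi_8> = (1/20)[1*(4)*conj(2) + 1*(-4)*conj(2) + 2*(-3/2 - sqrt(5)/2)*conj(-sqrt(5)/2 - 1/2) + 2*(3/2 - sqrt(5)/2)*conj(-1/2 + sqrt(5)/2) + 2*(-3/2 + sqrt(5)/2)*conj(-1/2 + sqrt(5)/2) + 2*(sqrt(5)/2 + 3/2)*conj(-sqrt(5)/2 - 1/2) + 5*(0)*conj(0) + 5*(0)*conj(0)]
      = (1/20)[(8) + (-8) + (4 + 2*sqrt(5)) + (-4 + 2*sqrt(5)) + (4 - 2*sqrt(5)) + (-2*sqrt(5) - 4) + (0) + (0)] = 0/20 = 0
Hence the multiplicities are chi_3: 1, chi_4: 1, chi_7: 1. Dimension check: dim(chi_5)*dim(chi_8) = 2*2 = 4 and sum (mult * dim) = 1*1 + 1*1 + 1*2 = 4.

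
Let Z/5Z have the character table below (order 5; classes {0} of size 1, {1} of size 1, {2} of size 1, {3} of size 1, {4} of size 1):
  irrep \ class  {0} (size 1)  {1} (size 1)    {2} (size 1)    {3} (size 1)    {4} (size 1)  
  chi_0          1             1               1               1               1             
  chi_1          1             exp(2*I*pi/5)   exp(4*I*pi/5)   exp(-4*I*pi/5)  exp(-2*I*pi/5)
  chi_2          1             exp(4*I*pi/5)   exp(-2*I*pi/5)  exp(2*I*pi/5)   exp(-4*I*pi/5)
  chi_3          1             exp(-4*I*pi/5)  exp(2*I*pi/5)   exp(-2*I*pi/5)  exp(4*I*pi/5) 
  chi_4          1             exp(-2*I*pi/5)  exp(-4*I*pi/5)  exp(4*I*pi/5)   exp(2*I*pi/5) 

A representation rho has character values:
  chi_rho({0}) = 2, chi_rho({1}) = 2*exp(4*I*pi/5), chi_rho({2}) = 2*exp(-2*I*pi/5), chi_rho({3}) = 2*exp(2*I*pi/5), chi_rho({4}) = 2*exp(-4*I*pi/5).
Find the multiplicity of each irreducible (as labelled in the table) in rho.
Multiplicities: chi_0: 0, chi_1: 0, chi_2: 2, chi_3: 0, chi_4: 0.

Use <chi_rho, chi> = (1/|G|) sum_C |C| * chi_rho(C) * conj(chi(C)) with |G| = 5 for each irreducible chi in the table:
  <chi_rho, chi_0> = (1/5)[1*(2)*conj(1) + 1*(2*exp(4*I*pi/5))*conj(1) + 1*(2*exp(-2*I*pi/5))*conj(1) + 1*(2*exp(2*I*pi/5))*conj(1) + 1*(2*exp(-4*I*pi/5))*conj(1)]
      = (1/5)[(2) + (2*exp(4*I*pi/5)) + (2*exp(-2*I*pi/5)) + (2*exp(2*I*pi/5)) + (2*exp(-4*I*pi/5))] = 0/5 = 0
  <chi_rho, chi_1> = (1/5)[1*(2)*conj(1) + 1*(2*exp(4*I*pi/5))*conj(exp(2*I*pi/5)) + 1*(2*exp(-2*I*pi/5))*conj(exp(4*I*pi/5)) + 1*(2*exp(2*I*pi/5))*conj(exp(-4*I*pi/5)) + 1*(2*exp(-4*I*pi/5))*conj(exp(-2*I*pi/5))]
      = (1/5)[(2) + (2*exp(2*I*pi/5)) + (2*exp(4*I*pi/5)) + (2*exp(-4*I*pi/5)) + (2*exp(-2*I*pi/5))] = 0/5 = 0
  <chi_rho, chi_2> = (1/5)[1*(2)*conj(1) + 1*(2*exp(4*I*pi/5))*conj(exp(4*I*pi/5)) + 1*(2*exp(-2*I*pi/5))*conj(exp(-2*I*pi/5)) + 1*(2*exp(2*I*pi/5))*conj(exp(2*I*pi/5)) + 1*(2*exp(-4*I*pi/5))*conj(exp(-4*I*pi/5))]
      = (1/5)[(2) + (2) + (2) + (2) + (2)] = 10/5 = 2
  <chi_rho, chi_3> = (1/5)[1*(2)*conj(1) + 1*(2*exp(4*I*pi/5))*conj(exp(-4*I*pi/5)) + 1*(2*exp(-2*I*pi/5))*conj(exp(2*I*pi/5)) + 1*(2*exp(2*I*pi/5))*conj(exp(-2*I*pi/5)) + 1*(2*exp(-4*I*pi/5))*conj(exp(4*I*pi/5))]
      = (1/5)[(2) + (2*exp(-2*I*pi/5)) + (2*exp(-4*I*pi/5)) + (2*exp(4*I*pi/5)) + (2*exp(2*I*pi/5))] = 0/5 = 0
  <chi_rho, chi_4> = (1/5)[1*(2)*conj(1) + 1*(2*exp(4*I*pi/5))*conj(exp(-2*I*pi/5)) + 1*(2*exp(-2*I*pi/5))*conj(exp(-4*I*pi/5)) + 1*(2*exp(2*I*pi/5))*conj(exp(4*I*pi/5)) + 1*(2*exp(-4*I*pi/5))*conj(exp(2*I*pi/5))]
      = (1/5)[(2) + (2*exp(-4*I*pi/5)) + (2*exp(2*I*pi/5)) + (2*exp(-2*I*pi/5)) + (2*exp(4*I*pi/5))] = 0/5 = 0
(Exp terms are combined using exp(i*s)*conj(exp(i*t)) = exp(i*(s-t)), and sums of them are collapsed using the identity that for every m > 1 the m distinct m-th roots of unity sum to 0, e.g. 1 + exp(2*I*pi/3) + exp(-2*I*pi/3) = 0.)
Dimension check: dim(rho) = sum (mult * dim) = 0*1 + 0*1 + 2*1 + 0*1 + 0*1 = 2 = chi_rho(e) = 2.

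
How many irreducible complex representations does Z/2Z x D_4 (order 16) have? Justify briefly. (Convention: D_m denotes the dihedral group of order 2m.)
10

Details: The number of irreducible complex representations of a finite group equals its number of conjugacy classes. For a direct product, #classes(G x H) = #classes(G) * #classes(H). Z/2Z has 2 classes (abelian), D_4 has 5 classes, so 2 * 5 = 10, so Z/2Z x D_4 (order 16) has exactly 10 irreducible complex representations.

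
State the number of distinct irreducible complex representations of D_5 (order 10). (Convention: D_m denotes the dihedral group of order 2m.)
4

Solution. The number of irreducible complex representations of a finite group equals its number of conjugacy classes. D_5 has 4 conjugacy classes ((n+3)/2 for n odd), so D_5 (order 10) has exactly 4 irreducible complex representations.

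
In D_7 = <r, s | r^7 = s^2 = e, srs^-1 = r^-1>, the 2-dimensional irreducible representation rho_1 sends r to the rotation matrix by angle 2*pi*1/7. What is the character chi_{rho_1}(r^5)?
chi_{rho_1}(r^5) = 2*cos(2*pi*1*5/7) = -2*cos(3*pi/7)

Details: rho_1(r^5) is rotation by angle 2*pi*1*5/7, whose trace is 2*cos(2*pi*1*5/7) = -2*cos(3*pi/7).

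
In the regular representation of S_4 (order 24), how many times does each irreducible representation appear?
Each irreducible V_i of dimension d_i appears with multiplicity d_i, i.e. rho_reg = (direct sum over all irreducibles V_i) d_i V_i. The irreducible dimensions for S_4 are 1, 1, 2, 3, 3: 2 irreducibles of dimension 1, each with multiplicity 1; 1 irreducible of dimension 2, with multiplicity 2; 2 irreducibles of dimension 3, each with multiplicity 3. Total dimension 2*1*1 + 1*2*2 + 2*3*3 = 24 = |G|.

Reasoning: General theorem: in the regular representation of a finite group G, each irreducible appears with multiplicity equal to its dimension. Check: dim(rho_reg) = sum d_i^2 = 1 + 1 + 4 + 9 + 9 = 24 = |G|.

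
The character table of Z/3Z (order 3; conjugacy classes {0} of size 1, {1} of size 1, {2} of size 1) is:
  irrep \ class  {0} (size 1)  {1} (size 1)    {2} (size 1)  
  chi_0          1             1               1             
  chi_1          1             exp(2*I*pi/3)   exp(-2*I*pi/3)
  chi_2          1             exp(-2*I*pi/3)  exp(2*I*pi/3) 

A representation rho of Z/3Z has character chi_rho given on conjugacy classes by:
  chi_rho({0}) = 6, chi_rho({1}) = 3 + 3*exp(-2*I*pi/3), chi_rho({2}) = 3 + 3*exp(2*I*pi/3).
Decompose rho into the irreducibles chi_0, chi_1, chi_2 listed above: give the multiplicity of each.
Multiplicities: chi_0: 3, chi_1: 0, chi_2: 3.

Proof sketch: Use <chi_rho, chi> = (1/|G|) sum_C |C| * chi_rho(C) * conj(chi(C)) with |G| = 3 for each irreducible chi in the table:
  <chi_rho, chi_0> = (1/3)[1*(6)*conj(1) + 1*(3 + 3*exp(-2*I*pi/3))*conj(1) + 1*(3 + 3*exp(2*I*pi/3))*conj(1)]
      = (1/3)[(6) + (3 + 3*exp(-2*I*pi/3)) + (3 + 3*exp(2*I*pi/3))] = 9/3 = 3
  <chi_rho, chi_1> = (1/3)[1*(6)*conj(1) + 1*(3 + 3*exp(-2*I*pi/3))*conj(exp(2*I*pi/3)) + 1*(3 + 3*exp(2*I*pi/3))*conj(exp(-2*I*pi/3))]
      = (1/3)[(6) + (-3) + (-3)] = 0/3 = 0
  <chi_rho, chi_2> = (1/3)[1*(6)*conj(1) + 1*(3 + 3*exp(-2*I*pi/3))*conj(exp(-2*I*pi/3)) + 1*(3 + 3*exp(2*I*pi/3))*conj(exp(2*I*pi/3))]
      = (1/3)[(6) + (3 + 3*exp(2*I*pi/3)) + (3 + 3*exp(-2*I*pi/3))] = 9/3 = 3
(Exp terms are combined using exp(i*s)*conj(exp(i*t)) = exp(i*(s-t)), and sums of them are collapsed using the identity that for every m > 1 the m distinct m-th roots of unity sum to 0, e.g. 1 + exp(2*I*pi/3) + exp(-2*I*pi/3) = 0.)
Dimension check: dim(rho) = sum (mult * dim) = 3*1 + 0*1 + 3*1 = 6 = chi_rho(e) = 6.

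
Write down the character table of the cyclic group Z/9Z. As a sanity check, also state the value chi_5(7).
Character table of Z/9Z (irreps indexed chi_0,...,chi_8 with chi_k(m) = zeta_9^(k*m), zeta_9 = exp(2*pi*i/9)):
  irrep \ class  {0} (size 1)  {1} (size 1)    {2} (size 1)    {3} (size 1)    {4} (size 1)    {5} (size 1)    {6} (size 1)    {7} (size 1)    {8} (size 1)  
  chi_0          1             1               1               1               1               1               1               1               1             
  chi_1          1             exp(2*I*pi/9)   exp(4*I*pi/9)   exp(2*I*pi/3)   exp(8*I*pi/9)   exp(-8*I*pi/9)  exp(-2*I*pi/3)  exp(-4*I*pi/9)  exp(-2*I*pi/9)
  chi_2          1             exp(4*I*pi/9)   exp(8*I*pi/9)   exp(-2*I*pi/3)  exp(-2*I*pi/9)  exp(2*I*pi/9)   exp(2*I*pi/3)   exp(-8*I*pi/9)  exp(-4*I*pi/9)
  chi_3          1             exp(2*I*pi/3)   exp(-2*I*pi/3)  1               exp(2*I*pi/3)   exp(-2*I*pi/3)  1               exp(2*I*pi/3)   exp(-2*I*pi/3)
  chi_4          1             exp(8*I*pi/9)   exp(-2*I*pi/9)  exp(2*I*pi/3)   exp(-4*I*pi/9)  exp(4*I*pi/9)   exp(-2*I*pi/3)  exp(2*I*pi/9)   exp(-8*I*pi/9)
  chi_5          1             exp(-8*I*pi/9)  exp(2*I*pi/9)   exp(-2*I*pi/3)  exp(4*I*pi/9)   exp(-4*I*pi/9)  exp(2*I*pi/3)   exp(-2*I*pi/9)  exp(8*I*pi/9) 
  chi_6          1             exp(-2*I*pi/3)  exp(2*I*pi/3)   1               exp(-2*I*pi/3)  exp(2*I*pi/3)   1               exp(-2*I*pi/3)  exp(2*I*pi/3) 
  chi_7          1             exp(-4*I*pi/9)  exp(-8*I*pi/9)  exp(2*I*pi/3)   exp(2*I*pi/9)   exp(-2*I*pi/9)  exp(-2*I*pi/3)  exp(8*I*pi/9)   exp(4*I*pi/9) 
  chi_8          1             exp(-2*I*pi/9)  exp(-4*I*pi/9)  exp(-2*I*pi/3)  exp(-8*I*pi/9)  exp(8*I*pi/9)   exp(2*I*pi/3)   exp(4*I*pi/9)   exp(2*I*pi/9) 

Spot check: chi_5(7) = zeta_9^(5*7) = zeta_9^35 = exp(-2*I*pi/9).

Z/9Z is abelian, so all 9 irreducible complex representations are 1-dimensional. They are given by chi_k(m) = zeta_9^(k*m) for k = 0,...,8. Row orthogonality: sum_m chi_k(m) conj(chi_l(m)) = 9 * [k = l].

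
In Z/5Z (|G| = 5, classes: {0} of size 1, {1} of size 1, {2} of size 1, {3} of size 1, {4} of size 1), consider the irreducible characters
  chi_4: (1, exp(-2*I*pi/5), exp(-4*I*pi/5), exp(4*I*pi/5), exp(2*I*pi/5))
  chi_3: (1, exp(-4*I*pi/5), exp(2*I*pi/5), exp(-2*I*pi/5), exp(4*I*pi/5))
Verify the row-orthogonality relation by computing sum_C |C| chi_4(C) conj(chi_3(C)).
Sum = 0; so <chi_4, chi_3> = 0 (distinct irreducibles are orthogonal).

Derivation: Compute term by term over conjugacy classes (|C| * chi_4(C) * conj(chi_3(C))):
  1*(1)*conj(1) + 1*(exp(-2*I*pi/5))*conj(exp(-4*I*pi/5)) + 1*(exp(-4*I*pi/5))*conj(exp(2*I*pi/5)) + 1*(exp(4*I*pi/5))*conj(exp(-2*I*pi/5)) + 1*(exp(2*I*pi/5))*conj(exp(4*I*pi/5))
  = (1) + (exp(2*I*pi/5)) + (exp(4*I*pi/5)) + (exp(-4*I*pi/5)) + (exp(-2*I*pi/5))
  = 0.
(Exp terms are combined using exp(i*s)*conj(exp(i*t)) = exp(i*(s-t)), and sums of them are collapsed using the identity that for every m > 1 the m distinct m-th roots of unity sum to 0, e.g. 1 + exp(2*I*pi/3) + exp(-2*I*pi/3) = 0.)
Dividing by |G| = 5 gives 0/5 = 0, matching the row-orthogonality relation <chi_4, chi_3> = [chi_4 = chi_3].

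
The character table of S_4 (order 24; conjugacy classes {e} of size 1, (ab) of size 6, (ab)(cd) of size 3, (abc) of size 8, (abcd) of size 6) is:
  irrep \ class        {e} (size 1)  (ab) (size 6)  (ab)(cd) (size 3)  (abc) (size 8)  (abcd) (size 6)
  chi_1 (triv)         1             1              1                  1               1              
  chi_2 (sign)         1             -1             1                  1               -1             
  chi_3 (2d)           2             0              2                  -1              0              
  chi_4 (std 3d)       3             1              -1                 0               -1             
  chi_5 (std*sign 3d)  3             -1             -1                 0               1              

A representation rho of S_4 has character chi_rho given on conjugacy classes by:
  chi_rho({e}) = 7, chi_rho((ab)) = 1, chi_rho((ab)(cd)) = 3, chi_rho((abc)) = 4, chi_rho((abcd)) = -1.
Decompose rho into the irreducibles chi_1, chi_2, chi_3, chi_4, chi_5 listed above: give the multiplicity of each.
Multiplicities: chi_1: 2, chi_2: 2, chi_3: 0, chi_4: 1, chi_5: 0.

Argument: Use <chi_rho, chi> = (1/|G|) sum_C |C| * chi_rho(C) * conj(chi(C)) with |G| = 24 for each irreducible chi in the table:
  <chi_rho, chi_1> = (1/24)[1*(7)*conj(1) + 6*(1)*conj(1) + 3*(3)*conj(1) + 8*(4)*conj(1) + 6*(-1)*conj(1)]
      = (1/24)[(7) + (6) + (9) + (32) + (-6)] = 48/24 = 2
  <chi_rho, chi_2> = (1/24)[1*(7)*conj(1) + 6*(1)*conj(-1) + 3*(3)*conj(1) + 8*(4)*conj(1) + 6*(-1)*conj(-1)]
      = (1/24)[(7) + (-6) + (9) + (32) + (6)] = 48/24 = 2
  <chi_rho, chi_3> = (1/24)[1*(7)*conj(2) + 6*(1)*conj(0) + 3*(3)*conj(2) + 8*(4)*conj(-1) + 6*(-1)*conj(0)]
      = (1/24)[(14) + (0) + (18) + (-32) + (0)] = 0/24 = 0
  <chi_rho, chi_4> = (1/24)[1*(7)*conj(3) + 6*(1)*conj(1) + 3*(3)*conj(-1) + 8*(4)*conj(0) + 6*(-1)*conj(-1)]
      = (1/24)[(21) + (6) + (-9) + (0) + (6)] = 24/24 = 1
  <chi_rho, chi_5> = (1/24)[1*(7)*conj(3) + 6*(1)*conj(-1) + 3*(3)*conj(-1) + 8*(4)*conj(0) + 6*(-1)*conj(1)]
      = (1/24)[(21) + (-6) + (-9) + (0) + (-6)] = 0/24 = 0
Dimension check: dim(rho) = sum (mult * dim) = 2*1 + 2*1 + 0*2 + 1*3 + 0*3 = 7 = chi_rho(e) = 7.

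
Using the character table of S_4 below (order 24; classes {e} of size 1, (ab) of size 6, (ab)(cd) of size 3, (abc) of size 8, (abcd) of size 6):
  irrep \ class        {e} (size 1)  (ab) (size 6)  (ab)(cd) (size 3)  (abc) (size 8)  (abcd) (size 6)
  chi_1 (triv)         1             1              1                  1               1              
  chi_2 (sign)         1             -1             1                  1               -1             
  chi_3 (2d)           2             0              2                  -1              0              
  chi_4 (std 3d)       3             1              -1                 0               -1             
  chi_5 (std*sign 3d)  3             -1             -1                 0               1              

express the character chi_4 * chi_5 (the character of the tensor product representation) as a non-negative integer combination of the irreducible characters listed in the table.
chi_4 tensor chi_5 = chi_2 + chi_3 + chi_4 + chi_5 (all other irreducibles have multiplicity 0).

Proof sketch: The character of a tensor product is the pointwise product (chi_4 * chi_5)(C) = chi_4(C) * chi_5(C):
  {e}: (3)*(3), (ab): (1)*(-1), (ab)(cd): (-1)*(-1), (abc): (0)*(0), (abcd): (-1)*(1)
so (chi_4 * chi_5) takes values
  {e} -> 9, (ab) -> -1, (ab)(cd) -> 1, (abc) -> 0, (abcd) -> -1.
Now take the inner product of this character with each irreducible chi from the table, <chi_4*chi_5, chi> = (1/24) sum_C |C| (chi_4*chi_5)(C) conj(chi(C)):
  <chi_4*chi_5, chi_1> = (1/24)[1*(9)*conj(1) + 6*(-1)*conj(1) + 3*(1)*conj(1) + 8*(0)*conj(1) + 6*(-1)*conj(1)]
      = (1/24)[(9) + (-6) + (3) + (0) + (-6)] = 0/24 = 0
  <chi_4*chi_5, chi_2> = (1/24)[1*(9)*conj(1) + 6*(-1)*conj(-1) + 3*(1)*conj(1) + 8*(0)*conj(1) + 6*(-1)*conj(-1)]
      = (1/24)[(9) + (6) + (3) + (0) + (6)] = 24/24 = 1
  <chi_4*chi_5, chi_3> = (1/24)[1*(9)*conj(2) + 6*(-1)*conj(0) + 3*(1)*conj(2) + 8*(0)*conj(-1) + 6*(-1)*conj(0)]
      = (1/24)[(18) + (0) + (6) + (0) + (0)] = 24/24 = 1
  <chi_4*chi_5, chi_4> = (1/24)[1*(9)*conj(3) + 6*(-1)*conj(1) + 3*(1)*conj(-1) + 8*(0)*conj(0) + 6*(-1)*conj(-1)]
      = (1/24)[(27) + (-6) + (-3) + (0) + (6)] = 24/24 = 1
  <chi_4*chi_5, chi_5> = (1/24)[1*(9)*conj(3) + 6*(-1)*conj(-1) + 3*(1)*conj(-1) + 8*(0)*conj(0) + 6*(-1)*conj(1)]
      = (1/24)[(27) + (6) + (-3) + (0) + (-6)] = 24/24 = 1
Hence the multiplicities are chi_2: 1, chi_3: 1, chi_4: 1, chi_5: 1. Dimension check: dim(chi_4)*dim(chi_5) = 3*3 = 9 and sum (mult * dim) = 1*1 + 1*2 + 1*3 + 1*3 = 9.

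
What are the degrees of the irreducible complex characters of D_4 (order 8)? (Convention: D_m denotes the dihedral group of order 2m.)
Dimensions: 1, 1, 1, 1, 2

Details: There are 5 irreducibles (= number of conjugacy classes). Their dimensions d_i satisfy sum d_i^2 = |G| = 8: 1 + 1 + 1 + 1 + 4 = 8.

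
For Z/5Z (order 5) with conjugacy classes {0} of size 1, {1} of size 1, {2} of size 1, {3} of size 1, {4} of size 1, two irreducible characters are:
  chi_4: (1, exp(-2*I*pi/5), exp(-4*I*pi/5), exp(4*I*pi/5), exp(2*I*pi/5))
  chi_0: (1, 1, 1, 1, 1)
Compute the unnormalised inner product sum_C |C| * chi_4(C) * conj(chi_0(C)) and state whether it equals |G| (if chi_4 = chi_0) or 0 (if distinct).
Sum = 0; so <chi_4, chi_0> = 0 (distinct irreducibles are orthogonal).

Working: Compute term by term over conjugacy classes (|C| * chi_4(C) * conj(chi_0(C))):
  1*(1)*conj(1) + 1*(exp(-2*I*pi/5))*conj(1) + 1*(exp(-4*I*pi/5))*conj(1) + 1*(exp(4*I*pi/5))*conj(1) + 1*(exp(2*I*pi/5))*conj(1)
  = (1) + (exp(-2*I*pi/5)) + (exp(-4*I*pi/5)) + (exp(4*I*pi/5)) + (exp(2*I*pi/5))
  = 0.
(Exp terms are combined using exp(i*s)*conj(exp(i*t)) = exp(i*(s-t)), and sums of them are collapsed using the identity that for every m > 1 the m distinct m-th roots of unity sum to 0, e.g. 1 + exp(2*I*pi/3) + exp(-2*I*pi/3) = 0.)
Dividing by |G| = 5 gives 0/5 = 0, matching the row-orthogonality relation <chi_4, chi_0> = [chi_4 = chi_0].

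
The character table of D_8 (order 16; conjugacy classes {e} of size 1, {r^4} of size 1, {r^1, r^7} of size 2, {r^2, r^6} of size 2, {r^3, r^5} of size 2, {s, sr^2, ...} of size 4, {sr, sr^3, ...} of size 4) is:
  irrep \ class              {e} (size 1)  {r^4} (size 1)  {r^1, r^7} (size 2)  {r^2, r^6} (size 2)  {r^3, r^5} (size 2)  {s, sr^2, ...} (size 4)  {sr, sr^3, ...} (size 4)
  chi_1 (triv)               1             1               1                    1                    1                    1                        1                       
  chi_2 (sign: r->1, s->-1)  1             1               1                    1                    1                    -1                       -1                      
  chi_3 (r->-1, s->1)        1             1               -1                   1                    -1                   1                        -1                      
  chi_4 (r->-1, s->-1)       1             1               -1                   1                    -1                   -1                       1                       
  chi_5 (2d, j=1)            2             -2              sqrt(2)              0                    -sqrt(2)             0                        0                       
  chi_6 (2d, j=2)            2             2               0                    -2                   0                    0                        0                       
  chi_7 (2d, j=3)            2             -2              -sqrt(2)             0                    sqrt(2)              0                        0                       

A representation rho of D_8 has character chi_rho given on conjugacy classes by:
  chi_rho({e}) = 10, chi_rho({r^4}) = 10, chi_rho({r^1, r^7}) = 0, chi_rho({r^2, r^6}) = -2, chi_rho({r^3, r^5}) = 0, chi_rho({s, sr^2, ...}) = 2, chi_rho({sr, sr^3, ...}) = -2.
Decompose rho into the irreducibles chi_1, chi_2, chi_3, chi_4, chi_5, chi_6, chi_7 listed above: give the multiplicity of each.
Multiplicities: chi_1: 1, chi_2: 1, chi_3: 2, chi_4: 0, chi_5: 0, chi_6: 3, chi_7: 0.

Solution. Use <chi_rho, chi> = (1/|G|) sum_C |C| * chi_rho(C) * conj(chi(C)) with |G| = 16 for each irreducible chi in the table:
  <chi_rho, chi_1> = (1/16)[1*(10)*conj(1) + 1*(10)*conj(1) + 2*(0)*conj(1) + 2*(-2)*conj(1) + 2*(0)*conj(1) + 4*(2)*conj(1) + 4*(-2)*conj(1)]
      = (1/16)[(10) + (10) + (0) + (-4) + (0) + (8) + (-8)] = 16/16 = 1
  <chi_rho, chi_2> = (1/16)[1*(10)*conj(1) + 1*(10)*conj(1) + 2*(0)*conj(1) + 2*(-2)*conj(1) + 2*(0)*conj(1) + 4*(2)*conj(-1) + 4*(-2)*conj(-1)]
      = (1/16)[(10) + (10) + (0) + (-4) + (0) + (-8) + (8)] = 16/16 = 1
  <chi_rho, chi_3> = (1/16)[1*(10)*conj(1) + 1*(10)*conj(1) + 2*(0)*conj(-1) + 2*(-2)*conj(1) + 2*(0)*conj(-1) + 4*(2)*conj(1) + 4*(-2)*conj(-1)]
      = (1/16)[(10) + (10) + (0) + (-4) + (0) + (8) + (8)] = 32/16 = 2
  <chi_rho, chi_4> = (1/16)[1*(10)*conj(1) + 1*(10)*conj(1) + 2*(0)*conj(-1) + 2*(-2)*conj(1) + 2*(0)*conj(-1) + 4*(2)*conj(-1) + 4*(-2)*conj(1)]
      = (1/16)[(10) + (10) + (0) + (-4) + (0) + (-8) + (-8)] = 0/16 = 0
  <chi_rho, chi_5> = (1/16)[1*(10)*conj(2) + 1*(10)*conj(-2) + 2*(0)*conj(sqrt(2)) + 2*(-2)*conj(0) + 2*(0)*conj(-sqrt(2)) + 4*(2)*conj(0) + 4*(-2)*conj(0)]
      = (1/16)[(20) + (-20) + (0) + (0) + (0) + (0) + (0)] = 0/16 = 0
  <chi_rho, chi_6> = (1/16)[1*(10)*conj(2) + 1*(10)*conj(2) + 2*(0)*conj(0) + 2*(-2)*conj(-2) + 2*(0)*conj(0) + 4*(2)*conj(0) + 4*(-2)*conj(0)]
      = (1/16)[(20) + (20) + (0) + (8) + (0) + (0) + (0)] = 48/16 = 3
  <chi_rho, chi_7> = (1/16)[1*(10)*conj(2) + 1*(10)*conj(-2) + 2*(0)*conj(-sqrt(2)) + 2*(-2)*conj(0) + 2*(0)*conj(sqrt(2)) + 4*(2)*conj(0) + 4*(-2)*conj(0)]
      = (1/16)[(20) + (-20) + (0) + (0) + (0) + (0) + (0)] = 0/16 = 0
Dimension check: dim(rho) = sum (mult * dim) = 1*1 + 1*1 + 2*1 + 0*1 + 0*2 + 3*2 + 0*2 = 10 = chi_rho(e) = 10.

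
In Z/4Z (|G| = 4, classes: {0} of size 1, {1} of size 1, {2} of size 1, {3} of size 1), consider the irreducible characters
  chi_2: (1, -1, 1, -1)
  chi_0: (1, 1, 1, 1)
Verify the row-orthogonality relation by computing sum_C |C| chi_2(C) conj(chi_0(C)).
Sum = 0; so <chi_2, chi_0> = 0 (distinct irreducibles are orthogonal).

Argument: Compute term by term over conjugacy classes (|C| * chi_2(C) * conj(chi_0(C))):
  1*(1)*conj(1) + 1*(-1)*conj(1) + 1*(1)*conj(1) + 1*(-1)*conj(1)
  = (1) + (-1) + (1) + (-1)
  = 0.
(Exp terms are combined using exp(i*s)*conj(exp(i*t)) = exp(i*(s-t)), and sums of them are collapsed using the identity that for every m > 1 the m distinct m-th roots of unity sum to 0, e.g. 1 + exp(2*I*pi/3) + exp(-2*I*pi/3) = 0.)
Dividing by |G| = 4 gives 0/4 = 0, matching the row-orthogonality relation <chi_2, chi_0> = [chi_2 = chi_0].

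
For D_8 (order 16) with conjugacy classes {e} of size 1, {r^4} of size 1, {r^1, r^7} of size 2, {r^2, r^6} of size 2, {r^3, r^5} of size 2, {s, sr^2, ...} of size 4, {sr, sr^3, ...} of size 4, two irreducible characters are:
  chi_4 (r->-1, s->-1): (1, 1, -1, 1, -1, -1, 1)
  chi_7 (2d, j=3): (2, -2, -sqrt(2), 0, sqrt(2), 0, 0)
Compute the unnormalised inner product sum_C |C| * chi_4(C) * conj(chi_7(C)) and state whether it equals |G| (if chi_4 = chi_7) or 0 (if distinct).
Sum = 0; so <chi_4, chi_7> = 0 (distinct irreducibles are orthogonal).

Derivation: Compute term by term over conjugacy classes (|C| * chi_4(C) * conj(chi_7(C))):
  1*(1)*conj(2) + 1*(1)*conj(-2) + 2*(-1)*conj(-sqrt(2)) + 2*(1)*conj(0) + 2*(-1)*conj(sqrt(2)) + 4*(-1)*conj(0) + 4*(1)*conj(0)
  = (2) + (-2) + (2*sqrt(2)) + (0) + (-2*sqrt(2)) + (0) + (0)
  = 0.
Dividing by |G| = 16 gives 0/16 = 0, matching the row-orthogonality relation <chi_4, chi_7> = [chi_4 = chi_7].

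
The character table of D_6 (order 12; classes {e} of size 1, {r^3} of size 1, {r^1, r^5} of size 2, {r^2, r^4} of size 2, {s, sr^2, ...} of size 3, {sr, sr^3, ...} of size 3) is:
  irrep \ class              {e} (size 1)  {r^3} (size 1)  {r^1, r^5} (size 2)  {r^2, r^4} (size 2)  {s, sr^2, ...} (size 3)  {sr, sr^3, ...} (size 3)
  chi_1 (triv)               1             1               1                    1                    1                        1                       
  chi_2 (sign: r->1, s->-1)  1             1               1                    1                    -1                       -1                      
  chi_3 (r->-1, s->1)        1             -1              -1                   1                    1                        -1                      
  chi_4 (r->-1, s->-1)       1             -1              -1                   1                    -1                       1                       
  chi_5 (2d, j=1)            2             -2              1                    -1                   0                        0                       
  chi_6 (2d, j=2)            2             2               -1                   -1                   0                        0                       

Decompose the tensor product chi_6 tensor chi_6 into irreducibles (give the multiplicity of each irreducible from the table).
chi_6 tensor chi_6 = chi_1 + chi_2 + chi_6 (all other irreducibles have multiplicity 0).

Reasoning: The character of a tensor product is the pointwise product (chi_6 * chi_6)(C) = chi_6(C) * chi_6(C):
  {e}: (2)*(2), {r^3}: (2)*(2), {r^1, r^5}: (-1)*(-1), {r^2, r^4}: (-1)*(-1), {s, sr^2, ...}: (0)*(0), {sr, sr^3, ...}: (0)*(0)
so (chi_6 * chi_6) takes values
  {e} -> 4, {r^3} -> 4, {r^1, r^5} -> 1, {r^2, r^4} -> 1, {s, sr^2, ...} -> 0, {sr, sr^3, ...} -> 0.
Now take the inner product of this character with each irreducible chi from the table, <chi_6*chi_6, chi> = (1/12) sum_C |C| (chi_6*chi_6)(C) conj(chi(C)):
  <chi_6*chi_6, chi_1> = (1/12)[1*(4)*conj(1) + 1*(4)*conj(1) + 2*(1)*conj(1) + 2*(1)*conj(1) + 3*(0)*conj(1) + 3*(0)*conj(1)]
      = (1/12)[(4) + (4) + (2) + (2) + (0) + (0)] = 12/12 = 1
  <chi_6*chi_6, chi_2> = (1/12)[1*(4)*conj(1) + 1*(4)*conj(1) + 2*(1)*conj(1) + 2*(1)*conj(1) + 3*(0)*conj(-1) + 3*(0)*conj(-1)]
      = (1/12)[(4) + (4) + (2) + (2) + (0) + (0)] = 12/12 = 1
  <chi_6*chi_6, chi_3> = (1/12)[1*(4)*conj(1) + 1*(4)*conj(-1) + 2*(1)*conj(-1) + 2*(1)*conj(1) + 3*(0)*conj(1) + 3*(0)*conj(-1)]
      = (1/12)[(4) + (-4) + (-2) + (2) + (0) + (0)] = 0/12 = 0
  <chi_6*chi_6, chi_4> = (1/12)[1*(4)*conj(1) + 1*(4)*conj(-1) + 2*(1)*conj(-1) + 2*(1)*conj(1) + 3*(0)*conj(-1) + 3*(0)*conj(1)]
      = (1/12)[(4) + (-4) + (-2) + (2) + (0) + (0)] = 0/12 = 0
  <chi_6*chi_6, chi_5> = (1/12)[1*(4)*conj(2) + 1*(4)*conj(-2) + 2*(1)*conj(1) + 2*(1)*conj(-1) + 3*(0)*conj(0) + 3*(0)*conj(0)]
      = (1/12)[(8) + (-8) + (2) + (-2) + (0) + (0)] = 0/12 = 0
  <chi_6*chi_6, chi_6> = (1/12)[1*(4)*conj(2) + 1*(4)*conj(2) + 2*(1)*conj(-1) + 2*(1)*conj(-1) + 3*(0)*conj(0) + 3*(0)*conj(0)]
      = (1/12)[(8) + (8) + (-2) + (-2) + (0) + (0)] = 12/12 = 1
Hence the multiplicities are chi_1: 1, chi_2: 1, chi_6: 1. Dimension check: dim(chi_6)*dim(chi_6) = 2*2 = 4 and sum (mult * dim) = 1*1 + 1*1 + 1*2 = 4.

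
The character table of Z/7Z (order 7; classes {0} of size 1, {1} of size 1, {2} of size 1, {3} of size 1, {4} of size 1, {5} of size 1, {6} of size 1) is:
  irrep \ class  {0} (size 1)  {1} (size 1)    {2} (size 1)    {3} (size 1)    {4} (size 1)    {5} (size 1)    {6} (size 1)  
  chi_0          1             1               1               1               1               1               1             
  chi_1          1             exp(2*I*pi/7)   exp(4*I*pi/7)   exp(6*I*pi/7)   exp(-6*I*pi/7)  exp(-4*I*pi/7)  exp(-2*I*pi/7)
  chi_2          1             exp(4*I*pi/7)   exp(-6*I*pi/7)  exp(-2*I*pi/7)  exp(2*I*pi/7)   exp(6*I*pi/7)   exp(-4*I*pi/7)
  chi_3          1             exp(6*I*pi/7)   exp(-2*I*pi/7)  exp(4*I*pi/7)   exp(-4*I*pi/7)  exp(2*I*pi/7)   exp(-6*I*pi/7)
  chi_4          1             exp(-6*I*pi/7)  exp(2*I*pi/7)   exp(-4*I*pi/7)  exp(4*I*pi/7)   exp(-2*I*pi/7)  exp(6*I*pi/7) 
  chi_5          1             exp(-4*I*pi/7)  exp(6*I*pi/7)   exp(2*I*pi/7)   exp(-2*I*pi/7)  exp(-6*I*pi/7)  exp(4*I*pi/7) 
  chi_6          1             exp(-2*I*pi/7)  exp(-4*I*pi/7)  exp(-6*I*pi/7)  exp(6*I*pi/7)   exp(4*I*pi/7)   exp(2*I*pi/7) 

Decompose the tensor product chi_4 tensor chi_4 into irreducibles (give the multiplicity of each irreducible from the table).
chi_4 tensor chi_4 = chi_1 (all other irreducibles have multiplicity 0).

Reasoning: The character of a tensor product is the pointwise product (chi_4 * chi_4)(C) = chi_4(C) * chi_4(C):
  {0}: (1)*(1), {1}: (exp(-6*I*pi/7))*(exp(-6*I*pi/7)), {2}: (exp(2*I*pi/7))*(exp(2*I*pi/7)), {3}: (exp(-4*I*pi/7))*(exp(-4*I*pi/7)), {4}: (exp(4*I*pi/7))*(exp(4*I*pi/7)), {5}: (exp(-2*I*pi/7))*(exp(-2*I*pi/7)), {6}: (exp(6*I*pi/7))*(exp(6*I*pi/7))
so (chi_4 * chi_4) takes values
  {0} -> 1, {1} -> exp(2*I*pi/7), {2} -> exp(4*I*pi/7), {3} -> exp(6*I*pi/7), {4} -> exp(-6*I*pi/7), {5} -> exp(-4*I*pi/7), {6} -> exp(-2*I*pi/7).
Now take the inner product of this character with each irreducible chi from the table, <chi_4*chi_4, chi> = (1/7) sum_C |C| (chi_4*chi_4)(C) conj(chi(C)):
  <chi_4*chi_4, chi_0> = (1/7)[1*(1)*conj(1) + 1*(exp(2*I*pi/7))*conj(1) + 1*(exp(4*I*pi/7))*conj(1) + 1*(exp(6*I*pi/7))*conj(1) + 1*(exp(-6*I*pi/7))*conj(1) + 1*(exp(-4*I*pi/7))*conj(1) + 1*(exp(-2*I*pi/7))*conj(1)]
      = (1/7)[(1) + (exp(2*I*pi/7)) + (exp(4*I*pi/7)) + (exp(6*I*pi/7)) + (exp(-6*I*pi/7)) + (exp(-4*I*pi/7)) + (exp(-2*I*pi/7))] = 0/7 = 0
  <chi_4*chi_4, chi_1> = (1/7)[1*(1)*conj(1) + 1*(exp(2*I*pi/7))*conj(exp(2*I*pi/7)) + 1*(exp(4*I*pi/7))*conj(exp(4*I*pi/7)) + 1*(exp(6*I*pi/7))*conj(exp(6*I*pi/7)) + 1*(exp(-6*I*pi/7))*conj(exp(-6*I*pi/7)) + 1*(exp(-4*I*pi/7))*conj(exp(-4*I*pi/7)) + 1*(exp(-2*I*pi/7))*conj(exp(-2*I*pi/7))]
      = (1/7)[(1) + (1) + (1) + (1) + (1) + (1) + (1)] = 7/7 = 1
  <chi_4*chi_4, chi_2> = (1/7)[1*(1)*conj(1) + 1*(exp(2*I*pi/7))*conj(exp(4*I*pi/7)) + 1*(exp(4*I*pi/7))*conj(exp(-6*I*pi/7)) + 1*(exp(6*I*pi/7))*conj(exp(-2*I*pi/7)) + 1*(exp(-6*I*pi/7))*conj(exp(2*I*pi/7)) + 1*(exp(-4*I*pi/7))*conj(exp(6*I*pi/7)) + 1*(exp(-2*I*pi/7))*conj(exp(-4*I*pi/7))]
      = (1/7)[(1) + (exp(-2*I*pi/7)) + (exp(-4*I*pi/7)) + (exp(-6*I*pi/7)) + (exp(6*I*pi/7)) + (exp(4*I*pi/7)) + (exp(2*I*pi/7))] = 0/7 = 0
  <chi_4*chi_4, chi_3> = (1/7)[1*(1)*conj(1) + 1*(exp(2*I*pi/7))*conj(exp(6*I*pi/7)) + 1*(exp(4*I*pi/7))*conj(exp(-2*I*pi/7)) + 1*(exp(6*I*pi/7))*conj(exp(4*I*pi/7)) + 1*(exp(-6*I*pi/7))*conj(exp(-4*I*pi/7)) + 1*(exp(-4*I*pi/7))*conj(exp(2*I*pi/7)) + 1*(exp(-2*I*pi/7))*conj(exp(-6*I*pi/7))]
      = (1/7)[(1) + (exp(-4*I*pi/7)) + (exp(6*I*pi/7)) + (exp(2*I*pi/7)) + (exp(-2*I*pi/7)) + (exp(-6*I*pi/7)) + (exp(4*I*pi/7))] = 0/7 = 0
  <chi_4*chi_4, chi_4> = (1/7)[1*(1)*conj(1) + 1*(exp(2*I*pi/7))*conj(exp(-6*I*pi/7)) + 1*(exp(4*I*pi/7))*conj(exp(2*I*pi/7)) + 1*(exp(6*I*pi/7))*conj(exp(-4*I*pi/7)) + 1*(exp(-6*I*pi/7))*conj(exp(4*I*pi/7)) + 1*(exp(-4*I*pi/7))*conj(exp(-2*I*pi/7)) + 1*(exp(-2*I*pi/7))*conj(exp(6*I*pi/7))]
      = (1/7)[(1) + (exp(-6*I*pi/7)) + (exp(2*I*pi/7)) + (exp(-4*I*pi/7)) + (exp(4*I*pi/7)) + (exp(-2*I*pi/7)) + (exp(6*I*pi/7))] = 0/7 = 0
  <chi_4*chi_4, chi_5> = (1/7)[1*(1)*conj(1) + 1*(exp(2*I*pi/7))*conj(exp(-4*I*pi/7)) + 1*(exp(4*I*pi/7))*conj(exp(6*I*pi/7)) + 1*(exp(6*I*pi/7))*conj(exp(2*I*pi/7)) + 1*(exp(-6*I*pi/7))*conj(exp(-2*I*pi/7)) + 1*(exp(-4*I*pi/7))*conj(exp(-6*I*pi/7)) + 1*(exp(-2*I*pi/7))*conj(exp(4*I*pi/7))]
      = (1/7)[(1) + (exp(6*I*pi/7)) + (exp(-2*I*pi/7)) + (exp(4*I*pi/7)) + (exp(-4*I*pi/7)) + (exp(2*I*pi/7)) + (exp(-6*I*pi/7))] = 0/7 = 0
  <chi_4*chi_4, chi_6> = (1/7)[1*(1)*conj(1) + 1*(exp(2*I*pi/7))*conj(exp(-2*I*pi/7)) + 1*(exp(4*I*pi/7))*conj(exp(-4*I*pi/7)) + 1*(exp(6*I*pi/7))*conj(exp(-6*I*pi/7)) + 1*(exp(-6*I*pi/7))*conj(exp(6*I*pi/7)) + 1*(exp(-4*I*pi/7))*conj(exp(4*I*pi/7)) + 1*(exp(-2*I*pi/7))*conj(exp(2*I*pi/7))]
      = (1/7)[(1) + (exp(4*I*pi/7)) + (exp(-6*I*pi/7)) + (exp(-2*I*pi/7)) + (exp(2*I*pi/7)) + (exp(6*I*pi/7)) + (exp(-4*I*pi/7))] = 0/7 = 0
(Exp terms are combined using exp(i*s)*conj(exp(i*t)) = exp(i*(s-t)), and sums of them are collapsed using the identity that for every m > 1 the m distinct m-th roots of unity sum to 0, e.g. 1 + exp(2*I*pi/3) + exp(-2*I*pi/3) = 0.)
Hence the multiplicities are chi_1: 1. Dimension check: dim(chi_4)*dim(chi_4) = 1*1 = 1 and sum (mult * dim) = 1*1 = 1.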